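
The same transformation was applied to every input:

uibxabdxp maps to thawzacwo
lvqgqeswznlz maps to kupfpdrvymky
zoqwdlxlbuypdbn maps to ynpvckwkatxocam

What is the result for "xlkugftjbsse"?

wkjtfesiarrd

Rule — shift every letter 1 place backward in the alphabet (wrapping around).
For "xlkugftjbsse" the result is "wkjtfesiarrd".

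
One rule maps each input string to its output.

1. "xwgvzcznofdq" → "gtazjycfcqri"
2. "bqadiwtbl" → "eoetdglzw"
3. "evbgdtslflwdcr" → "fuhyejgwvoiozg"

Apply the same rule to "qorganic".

What's happening: move the last 2 characters to the front (rotate right by 2), then shift every letter 3 places forward in the alphabet (wrapping around).
On "qorganic": the first step gives "icqorgan", and the second then gives "lftrujdq".

lftrujdq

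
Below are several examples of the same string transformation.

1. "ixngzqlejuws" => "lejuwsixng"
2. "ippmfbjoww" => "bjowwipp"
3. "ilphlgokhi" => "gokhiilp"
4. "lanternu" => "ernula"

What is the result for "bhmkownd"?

owndbh

Rule — swap the front and back halves of the string, then delete the last 2 characters.
Working it through for "bhmkownd": intermediate "owndbhmk", final "owndbh".
(Check on "ixngzqlejuws": → "lejuwsixngzq" → "lejuwsixng" ✓)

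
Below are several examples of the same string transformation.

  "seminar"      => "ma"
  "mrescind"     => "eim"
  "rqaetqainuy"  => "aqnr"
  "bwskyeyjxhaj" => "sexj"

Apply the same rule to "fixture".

Rule — move the first character to the end, then keep one character in every 3, starting at position 2 (positions 2nd, 5th, 8th, ...).
For "fixture", step one produces "ixturef"; step two turns that into "xr".
(Check on "rqaetqainuy": → "qaetqainuyr" → "aqnr" ✓)

xr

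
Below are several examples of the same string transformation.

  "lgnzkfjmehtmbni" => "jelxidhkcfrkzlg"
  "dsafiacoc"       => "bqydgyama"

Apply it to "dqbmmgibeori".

Looking at the pairs, the operation is to shift every letter 2 places backward in the alphabet (wrapping around).
"dqbmmgibeori" → "bozkkegzcmpg".

bozkkegzcmpg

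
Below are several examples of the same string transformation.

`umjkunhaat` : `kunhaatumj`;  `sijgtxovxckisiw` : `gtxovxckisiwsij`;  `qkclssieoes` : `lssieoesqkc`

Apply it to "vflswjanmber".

swjanmbervfl

In each case the input is transformed by: move the first 3 characters to the end (rotate left by 3).
For "vflswjanmber" the result is "swjanmbervfl".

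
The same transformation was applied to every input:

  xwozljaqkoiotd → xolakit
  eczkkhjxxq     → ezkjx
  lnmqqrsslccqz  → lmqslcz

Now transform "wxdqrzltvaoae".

wdrlvoe

In each case the input is transformed by: keep every other character starting from the first (positions 1st, 3rd, 5th, ...).
Doing the same to "wxdqrzltvaoae": "wdrlvoe".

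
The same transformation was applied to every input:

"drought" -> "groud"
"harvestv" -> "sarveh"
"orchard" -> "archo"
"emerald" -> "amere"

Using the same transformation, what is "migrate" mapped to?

aigrm

Looking at the pairs, the operation is to delete the last 2 characters, then swap the first and last characters.
Starting from "migrate": after the first operation, "migra"; after the second, "aigrm".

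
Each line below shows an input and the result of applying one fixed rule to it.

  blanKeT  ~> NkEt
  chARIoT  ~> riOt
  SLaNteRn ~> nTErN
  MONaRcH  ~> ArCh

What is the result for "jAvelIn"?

ELiN

Each output is the input with this applied: flip the case of every letter, then delete the first 3 characters.
Applying both steps to "jAvelIn": "JaVELiN", then "ELiN".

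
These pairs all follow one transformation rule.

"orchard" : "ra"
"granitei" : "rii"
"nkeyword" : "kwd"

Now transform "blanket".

The pattern: keep one character in every 3, starting at position 2 (positions 2nd, 5th, 8th, ...).
On "blanket" that produces "lk".

lk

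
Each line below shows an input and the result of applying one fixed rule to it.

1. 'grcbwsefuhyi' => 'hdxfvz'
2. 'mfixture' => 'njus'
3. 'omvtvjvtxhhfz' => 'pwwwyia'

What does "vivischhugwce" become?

wwtivxf

In each case the input is transformed by: shift every letter 1 place forward in the alphabet (wrapping around), then keep every other character starting from the first (positions 1st, 3rd, 5th, ...).
Applying both steps to "vivischhugwce": "wjwjtdiivhxdf", then "wwtivxf".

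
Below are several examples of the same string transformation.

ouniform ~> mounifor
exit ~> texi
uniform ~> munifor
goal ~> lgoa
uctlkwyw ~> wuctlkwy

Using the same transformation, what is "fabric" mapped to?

The pattern: move the last character to the front.
Applying that to "fabric" gives "cfabri".

cfabri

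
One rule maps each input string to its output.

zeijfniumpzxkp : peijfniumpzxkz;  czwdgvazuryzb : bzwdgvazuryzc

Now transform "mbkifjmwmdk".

kbkifjmwmdm

The pattern: swap the first and last characters.
For "mbkifjmwmdk" the result is "kbkifjmwmdm".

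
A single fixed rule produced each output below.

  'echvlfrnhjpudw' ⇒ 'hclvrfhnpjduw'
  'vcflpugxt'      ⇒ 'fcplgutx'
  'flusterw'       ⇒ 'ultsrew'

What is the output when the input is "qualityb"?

auilytb

Each output is the input with this applied: delete the first character, then swap each adjacent pair of characters (1↔2, 3↔4, ...).
For "qualityb", step one produces "ualityb"; step two turns that into "auilytb".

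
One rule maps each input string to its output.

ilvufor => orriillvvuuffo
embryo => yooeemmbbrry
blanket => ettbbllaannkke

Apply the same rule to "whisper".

errwwhhiissppe

Rule — double every character, then move the last 3 characters to the front (rotate right by 3).
Starting from "whisper": after the first operation, "wwhhiissppeerr"; after the second, "errwwhhiissppe".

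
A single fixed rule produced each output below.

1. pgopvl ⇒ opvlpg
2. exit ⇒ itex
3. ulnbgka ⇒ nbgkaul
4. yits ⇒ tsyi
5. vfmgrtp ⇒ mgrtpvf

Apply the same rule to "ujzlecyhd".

zlecyhduj

In each case the input is transformed by: move the first 2 characters to the end (rotate left by 2).
For "ujzlecyhd" the result is "zlecyhduj".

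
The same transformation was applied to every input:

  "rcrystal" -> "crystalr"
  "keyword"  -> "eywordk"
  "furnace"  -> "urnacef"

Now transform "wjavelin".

javelinw

Each output is the input with this applied: move the first character to the end.
Doing the same to "wjavelin": "javelinw".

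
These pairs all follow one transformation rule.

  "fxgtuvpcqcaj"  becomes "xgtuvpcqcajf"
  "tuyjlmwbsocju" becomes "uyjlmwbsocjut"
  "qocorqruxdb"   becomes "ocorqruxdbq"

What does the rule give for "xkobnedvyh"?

What's happening: move the first character to the end.
For "xkobnedvyh" the result is "kobnedvyhx".

kobnedvyhx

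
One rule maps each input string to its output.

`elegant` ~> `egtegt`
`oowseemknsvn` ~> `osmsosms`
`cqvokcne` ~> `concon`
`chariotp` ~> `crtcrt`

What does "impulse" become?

iueiue

Rule — keep one character in every 3, starting at position 1 (positions 1st, 4th, 7th, ...), then write the whole string twice.
"impulse" → "iueiue".
(Check on "cqvokcne": → "con" → "concon" ✓)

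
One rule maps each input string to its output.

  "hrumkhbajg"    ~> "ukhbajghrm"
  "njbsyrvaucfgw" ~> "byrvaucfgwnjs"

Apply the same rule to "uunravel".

Rule — move the first 3 characters to the end (rotate left by 3), then swap the first and last characters.
"uunravel" → "raveluun" → "naveluur".

naveluur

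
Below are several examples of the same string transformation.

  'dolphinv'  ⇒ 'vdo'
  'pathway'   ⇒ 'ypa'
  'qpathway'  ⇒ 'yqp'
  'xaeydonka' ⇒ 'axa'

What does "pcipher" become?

rpc

Looking at the pairs, the operation is to move the first 2 characters to the end (rotate left by 2), then keep only the last 3 characters.
On "pcipher": the first step gives "ipherpc", and the second then gives "rpc".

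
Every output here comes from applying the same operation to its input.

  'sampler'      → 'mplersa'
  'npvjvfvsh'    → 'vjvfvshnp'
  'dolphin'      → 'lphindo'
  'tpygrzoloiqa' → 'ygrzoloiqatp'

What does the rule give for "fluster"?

usterfl

What's happening: move the first 2 characters to the end (rotate left by 2).
For "fluster" the result is "usterfl".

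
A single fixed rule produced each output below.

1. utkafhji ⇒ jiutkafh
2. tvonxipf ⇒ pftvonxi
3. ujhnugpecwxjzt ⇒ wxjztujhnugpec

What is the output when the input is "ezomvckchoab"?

hoabezomvckc

In each case the input is transformed by: swap the front and back halves of the string, then move the first 2 characters to the end (rotate left by 2).
Starting from "ezomvckchoab": after the first operation, "kchoabezomvc"; after the second, "hoabezomvckc".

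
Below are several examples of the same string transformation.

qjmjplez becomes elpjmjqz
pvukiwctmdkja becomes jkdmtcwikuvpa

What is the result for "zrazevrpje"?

jprvezarze

The pattern: move the last character to the front, then reverse the string.
On "zrazevrpje" that produces "jprvezarze".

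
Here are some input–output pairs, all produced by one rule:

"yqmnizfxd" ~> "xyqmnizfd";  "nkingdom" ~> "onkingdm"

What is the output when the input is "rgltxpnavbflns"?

Each output is the input with this applied: move the last character to the front, then swap the first and last characters.
On "rgltxpnavbflns": the first step gives "srgltxpnavbfln", and the second then gives "nrgltxpnavbfls".

nrgltxpnavbfls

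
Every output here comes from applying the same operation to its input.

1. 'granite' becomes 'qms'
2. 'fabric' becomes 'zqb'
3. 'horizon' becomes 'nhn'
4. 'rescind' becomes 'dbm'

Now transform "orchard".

Rule — keep every other character starting from the second (positions 2nd, 4th, 6th, ...), then shift every letter 1 place backward in the alphabet (wrapping around).
Applying both steps to "orchard": "rhr", then "qgq".
(Check on "rescind": → "ecn" → "dbm" ✓)

qgq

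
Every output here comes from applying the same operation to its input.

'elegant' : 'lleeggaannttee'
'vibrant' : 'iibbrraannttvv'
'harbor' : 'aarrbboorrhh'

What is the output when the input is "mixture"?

iixxttuurreemm

Looking at the pairs, the operation is to move the first character to the end, then double every character.
So "mixture" becomes "iixxttuurreemm".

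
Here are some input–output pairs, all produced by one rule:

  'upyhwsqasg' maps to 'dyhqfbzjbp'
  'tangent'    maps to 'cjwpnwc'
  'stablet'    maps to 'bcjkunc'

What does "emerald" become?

The rule is to shift every letter 9 places forward in the alphabet (wrapping around).
"emerald" → "nvnajum".

nvnajum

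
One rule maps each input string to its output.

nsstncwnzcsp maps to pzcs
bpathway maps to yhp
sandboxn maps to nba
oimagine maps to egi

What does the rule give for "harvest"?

What's happening: reverse the string, then keep one character in every 3, starting at position 1 (positions 1st, 4th, 7th, ...).
Doing the same to "harvest": "tvh".

tvh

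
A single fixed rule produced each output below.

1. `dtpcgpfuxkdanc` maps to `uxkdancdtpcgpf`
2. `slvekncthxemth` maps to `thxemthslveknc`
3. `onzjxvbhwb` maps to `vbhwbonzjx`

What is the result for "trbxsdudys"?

Each output is the input with this applied: swap the front and back halves of the string.
So "trbxsdudys" becomes "dudystrbxs".

dudystrbxs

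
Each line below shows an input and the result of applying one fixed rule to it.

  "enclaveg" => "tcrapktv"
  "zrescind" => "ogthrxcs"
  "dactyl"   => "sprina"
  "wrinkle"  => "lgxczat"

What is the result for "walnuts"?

lpacjih

The pattern: shift every letter 11 places backward in the alphabet (wrapping around).
On "walnuts" that produces "lpacjih".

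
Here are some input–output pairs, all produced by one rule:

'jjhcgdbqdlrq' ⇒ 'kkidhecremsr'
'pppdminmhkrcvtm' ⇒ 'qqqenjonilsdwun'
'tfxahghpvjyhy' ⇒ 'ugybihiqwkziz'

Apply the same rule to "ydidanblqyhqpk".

zejebocmrzirql

The transformation: shift every letter 1 place forward in the alphabet (wrapping around).
"ydidanblqyhqpk" → "zejebocmrzirql".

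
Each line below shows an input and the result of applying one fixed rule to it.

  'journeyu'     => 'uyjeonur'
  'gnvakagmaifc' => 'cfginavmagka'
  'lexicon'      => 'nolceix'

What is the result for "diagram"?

madriga

What's happening: move the last character to the front, then take characters alternately from the front and the back (1st, last, 2nd, 2nd-last, ...).
"diagram" → "mdiagra" → "madriga".
(Check on "lexicon": → "nlexico" → "nolceix" ✓)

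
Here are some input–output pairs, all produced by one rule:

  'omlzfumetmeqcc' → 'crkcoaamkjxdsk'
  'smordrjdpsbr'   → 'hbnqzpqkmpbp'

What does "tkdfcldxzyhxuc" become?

Each output is the input with this applied: shift every letter 2 places backward in the alphabet (wrapping around), then swap the front and back halves of the string.
For "tkdfcldxzyhxuc", step one produces "ribdajbvxwfvsa"; step two turns that into "vxwfvsaribdajb".

vxwfvsaribdajb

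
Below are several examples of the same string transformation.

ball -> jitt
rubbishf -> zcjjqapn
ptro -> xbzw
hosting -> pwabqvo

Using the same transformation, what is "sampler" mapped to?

aiuxtmz

Rule — shift every letter 8 places forward in the alphabet (wrapping around).
So "sampler" becomes "aiuxtmz".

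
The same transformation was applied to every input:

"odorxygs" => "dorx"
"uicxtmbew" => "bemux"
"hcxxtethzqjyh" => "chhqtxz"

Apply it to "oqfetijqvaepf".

Looking at the pairs, the operation is to sort the characters into alphabetical order, then keep every other character starting from the first (positions 1st, 3rd, 5th, ...).
On "oqfetijqvaepf": the first step gives "aeeffijopqqtv", and the second then gives "aefjpqv".
(Check on "uicxtmbew": → "bceimtuwx" → "bemux" ✓)

aefjpqv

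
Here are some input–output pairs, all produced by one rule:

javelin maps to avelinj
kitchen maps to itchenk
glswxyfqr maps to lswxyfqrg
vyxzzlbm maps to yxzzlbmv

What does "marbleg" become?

What's happening: move the first character to the end.
On "marbleg" that produces "arblegm".

arblegm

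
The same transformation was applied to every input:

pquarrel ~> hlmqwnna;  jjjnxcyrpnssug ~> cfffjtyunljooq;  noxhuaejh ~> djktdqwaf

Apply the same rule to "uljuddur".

nqhfqzzq

The transformation: move the last character to the front, then shift every letter 4 places backward in the alphabet (wrapping around).
For "uljuddur", step one produces "ruljuddu"; step two turns that into "nqhfqzzq".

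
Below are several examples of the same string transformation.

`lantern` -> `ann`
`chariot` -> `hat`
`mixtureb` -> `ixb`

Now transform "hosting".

In each case the input is transformed by: swap each adjacent pair of characters (1↔2, 3↔4, ...), then keep one character in every 3, starting at position 1 (positions 1st, 4th, 7th, ...).
Starting from "hosting": after the first operation, "ohtsnig"; after the second, "osg".

osg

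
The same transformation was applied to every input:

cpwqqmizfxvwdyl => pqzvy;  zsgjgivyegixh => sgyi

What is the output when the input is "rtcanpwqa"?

In each case the input is transformed by: keep one character in every 3, starting at position 2 (positions 2nd, 5th, 8th, ...).
So "rtcanpwqa" becomes "tnq".

tnq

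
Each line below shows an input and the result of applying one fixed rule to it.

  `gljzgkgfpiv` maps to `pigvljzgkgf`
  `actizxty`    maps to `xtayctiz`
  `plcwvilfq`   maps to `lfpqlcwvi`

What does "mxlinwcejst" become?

Looking at the pairs, the operation is to swap the first and last characters, then move the last 3 characters to the front (rotate right by 3).
Applying both steps to "mxlinwcejst": "txlinwcejsm", then "jsmtxlinwce".
(Check on "actizxty": → "yctizxta" → "xtayctiz" ✓)

jsmtxlinwce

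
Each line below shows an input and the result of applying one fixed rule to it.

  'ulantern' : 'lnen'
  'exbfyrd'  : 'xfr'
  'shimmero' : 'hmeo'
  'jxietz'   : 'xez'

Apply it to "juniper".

Each output is the input with this applied: keep every other character starting from the second (positions 2nd, 4th, 6th, ...).
On "juniper" that produces "uie".

uie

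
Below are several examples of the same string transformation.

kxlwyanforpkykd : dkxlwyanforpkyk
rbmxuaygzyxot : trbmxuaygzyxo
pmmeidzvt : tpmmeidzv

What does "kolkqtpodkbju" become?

ukolkqtpodkbj

Rule — move the last character to the front.
"kolkqtpodkbju" → "ukolkqtpodkbj".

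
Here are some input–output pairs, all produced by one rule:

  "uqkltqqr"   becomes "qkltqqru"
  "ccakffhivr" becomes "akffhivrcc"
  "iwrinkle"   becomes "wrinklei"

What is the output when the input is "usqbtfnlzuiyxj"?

What's happening: swap the front and back halves of the string, then move the last 3 characters to the front (rotate right by 3).
Working it through for "usqbtfnlzuiyxj": intermediate "lzuiyxjusqbtfn", final "tfnlzuiyxjusqb".

tfnlzuiyxjusqb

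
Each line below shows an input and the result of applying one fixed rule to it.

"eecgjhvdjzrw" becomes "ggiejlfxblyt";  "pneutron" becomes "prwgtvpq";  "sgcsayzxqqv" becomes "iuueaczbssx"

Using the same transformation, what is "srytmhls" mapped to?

tuvajoun

The rule is to shift every letter 2 places forward in the alphabet (wrapping around), then swap each adjacent pair of characters (1↔2, 3↔4, ...).
On "srytmhls": the first step gives "utavojnu", and the second then gives "tuvajoun".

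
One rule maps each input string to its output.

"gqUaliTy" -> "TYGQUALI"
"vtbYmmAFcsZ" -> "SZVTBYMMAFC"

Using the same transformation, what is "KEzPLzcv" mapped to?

The rule is to move the last 2 characters to the front (rotate right by 2), then convert every letter to uppercase.
For "KEzPLzcv", step one produces "cvKEzPLz"; step two turns that into "CVKEZPLZ".

CVKEZPLZ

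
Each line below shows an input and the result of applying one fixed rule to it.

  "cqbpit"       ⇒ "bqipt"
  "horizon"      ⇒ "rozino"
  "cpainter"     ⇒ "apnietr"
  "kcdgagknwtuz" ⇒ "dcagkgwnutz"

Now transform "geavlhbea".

The transformation: delete the first character, then swap each adjacent pair of characters (1↔2, 3↔4, ...).
For "geavlhbea", step one produces "eavlhbea"; step two turns that into "aelvbhae".
(Check on "cpainter": → "painter" → "apnietr" ✓)

aelvbhae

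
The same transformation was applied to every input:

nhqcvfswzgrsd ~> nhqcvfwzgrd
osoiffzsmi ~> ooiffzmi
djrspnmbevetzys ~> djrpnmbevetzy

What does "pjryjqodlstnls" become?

pjryjqodltnl

The transformation: remove every "s".
"pjryjqodlstnls" → "pjryjqodltnl".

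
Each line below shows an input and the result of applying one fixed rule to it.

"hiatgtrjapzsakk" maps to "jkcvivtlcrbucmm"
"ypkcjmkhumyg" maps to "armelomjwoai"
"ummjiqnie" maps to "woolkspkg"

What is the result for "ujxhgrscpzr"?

What's happening: shift every letter 2 places forward in the alphabet (wrapping around).
For "ujxhgrscpzr" the result is "wlzjituerbt".

wlzjituerbt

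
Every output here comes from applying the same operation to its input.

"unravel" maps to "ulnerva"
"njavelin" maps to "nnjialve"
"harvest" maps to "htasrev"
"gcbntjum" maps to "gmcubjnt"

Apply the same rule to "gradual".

Looking at the pairs, the operation is to take characters alternately from the front and the back (1st, last, 2nd, 2nd-last, ...).
Doing the same to "gradual": "glraaud".

glraaud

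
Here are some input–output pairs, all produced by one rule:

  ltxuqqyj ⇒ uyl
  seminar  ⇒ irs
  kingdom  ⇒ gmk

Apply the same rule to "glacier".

crg

What's happening: keep one character in every 3, starting at position 1 (positions 1st, 4th, 7th, ...), then move the first character to the end.
For "glacier", step one produces "gcr"; step two turns that into "crg".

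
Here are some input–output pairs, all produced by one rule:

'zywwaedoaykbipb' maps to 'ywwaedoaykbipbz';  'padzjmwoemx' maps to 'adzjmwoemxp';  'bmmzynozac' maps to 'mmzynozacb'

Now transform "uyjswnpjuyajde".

yjswnpjuyajdeu

The rule is to move the first character to the end.
Doing the same to "uyjswnpjuyajde": "yjswnpjuyajdeu".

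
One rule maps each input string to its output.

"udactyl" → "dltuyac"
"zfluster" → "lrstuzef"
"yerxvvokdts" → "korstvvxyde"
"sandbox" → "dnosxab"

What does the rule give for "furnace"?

The transformation: sort the characters into alphabetical order, then move the first 2 characters to the end (rotate left by 2).
Applying that to "furnace" gives "efnruac".

efnruac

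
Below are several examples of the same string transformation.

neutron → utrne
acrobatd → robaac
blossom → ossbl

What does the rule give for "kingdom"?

In each case the input is transformed by: delete the last 2 characters, then move the first 2 characters to the end (rotate left by 2).
Starting from "kingdom": after the first operation, "kingd"; after the second, "ngdki".

ngdki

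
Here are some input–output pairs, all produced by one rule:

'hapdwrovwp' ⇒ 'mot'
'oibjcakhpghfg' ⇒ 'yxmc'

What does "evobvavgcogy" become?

The rule is to shift every letter 3 places backward in the alphabet (wrapping around), then keep one character in every 3, starting at position 3 (positions 3rd, 6th, 9th, ...).
Starting from "evobvavgcogy": after the first operation, "bslysxsdzldv"; after the second, "lxzv".

lxzv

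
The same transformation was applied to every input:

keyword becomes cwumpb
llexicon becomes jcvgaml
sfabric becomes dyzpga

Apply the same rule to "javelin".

ytcjgl

Looking at the pairs, the operation is to delete the first character, then shift every letter 2 places backward in the alphabet (wrapping around).
For "javelin", step one produces "avelin"; step two turns that into "ytcjgl".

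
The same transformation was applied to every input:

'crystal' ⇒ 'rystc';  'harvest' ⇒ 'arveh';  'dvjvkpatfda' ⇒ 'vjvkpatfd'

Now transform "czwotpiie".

The rule is to delete the last 2 characters, then move the first character to the end.
"czwotpiie" → "czwotpi" → "zwotpic".
(Check on "dvjvkpatfda": → "dvjvkpatf" → "vjvkpatfd" ✓)

zwotpic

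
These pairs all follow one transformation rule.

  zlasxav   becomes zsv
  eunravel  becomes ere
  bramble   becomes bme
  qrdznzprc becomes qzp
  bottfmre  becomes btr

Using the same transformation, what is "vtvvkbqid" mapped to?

What's happening: keep one character in every 3, starting at position 1 (positions 1st, 4th, 7th, ...).
So "vtvvkbqid" becomes "vvq".

vvq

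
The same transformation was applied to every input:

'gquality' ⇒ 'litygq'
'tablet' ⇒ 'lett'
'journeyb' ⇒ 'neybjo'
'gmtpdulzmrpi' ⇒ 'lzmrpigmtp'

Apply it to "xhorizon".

izonxh

The rule is to swap the front and back halves of the string, then delete the last 2 characters.
On "xhorizon" that produces "izonxh".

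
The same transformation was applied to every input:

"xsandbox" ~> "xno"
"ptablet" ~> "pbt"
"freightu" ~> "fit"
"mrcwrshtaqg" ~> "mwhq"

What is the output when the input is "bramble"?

bme

The rule is to keep one character in every 3, starting at position 1 (positions 1st, 4th, 7th, ...).
For "bramble" the result is "bme".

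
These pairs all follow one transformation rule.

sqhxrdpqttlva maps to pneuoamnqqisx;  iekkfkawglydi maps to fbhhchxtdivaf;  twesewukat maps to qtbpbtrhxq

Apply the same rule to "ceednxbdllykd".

zbbakuyaiivha

Each output is the input with this applied: shift every letter 3 places backward in the alphabet (wrapping around).
Applying that to "ceednxbdllykd" gives "zbbakuyaiivha".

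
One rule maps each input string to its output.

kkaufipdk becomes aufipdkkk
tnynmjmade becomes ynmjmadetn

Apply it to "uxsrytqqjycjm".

What's happening: move the first 2 characters to the end (rotate left by 2).
Applying that to "uxsrytqqjycjm" gives "srytqqjycjmux".

srytqqjycjmux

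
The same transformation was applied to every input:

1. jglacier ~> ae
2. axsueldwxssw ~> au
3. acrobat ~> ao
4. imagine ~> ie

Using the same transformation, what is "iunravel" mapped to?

ie

Each output is the input with this applied: keep one character in every 3, starting at position 1 (positions 1st, 4th, 7th, ...), then keep only the vowels.
Starting from "iunravel": after the first operation, "ire"; after the second, "ie".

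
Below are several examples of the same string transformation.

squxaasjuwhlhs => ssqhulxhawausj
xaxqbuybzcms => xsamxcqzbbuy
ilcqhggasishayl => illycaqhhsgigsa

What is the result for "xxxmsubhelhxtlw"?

The transformation: take characters alternately from the front and the back (1st, last, 2nd, 2nd-last, ...).
So "xxxmsubhelhxtlw" becomes "xwxlxtmxshulbeh".

xwxlxtmxshulbeh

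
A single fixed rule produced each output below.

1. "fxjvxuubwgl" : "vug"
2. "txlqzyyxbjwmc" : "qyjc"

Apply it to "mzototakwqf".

taq

In each case the input is transformed by: move the first character to the end, then keep one character in every 3, starting at position 3 (positions 3rd, 6th, 9th, ...).
On "mzototakwqf" that produces "taq".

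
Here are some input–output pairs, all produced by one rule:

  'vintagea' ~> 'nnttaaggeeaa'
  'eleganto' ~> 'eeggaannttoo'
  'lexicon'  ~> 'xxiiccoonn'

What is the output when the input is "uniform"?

iiffoorrmm

Rule — delete the first 2 characters, then double every character.
"uniform" → "iform" → "iiffoorrmm".
(Check on "lexicon": → "xicon" → "xxiiccoonn" ✓)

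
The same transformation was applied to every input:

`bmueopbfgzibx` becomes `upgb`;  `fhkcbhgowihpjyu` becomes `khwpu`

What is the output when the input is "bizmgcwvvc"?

The rule is to keep one character in every 3, starting at position 3 (positions 3rd, 6th, 9th, ...).
For "bizmgcwvvc" the result is "zcv".

zcv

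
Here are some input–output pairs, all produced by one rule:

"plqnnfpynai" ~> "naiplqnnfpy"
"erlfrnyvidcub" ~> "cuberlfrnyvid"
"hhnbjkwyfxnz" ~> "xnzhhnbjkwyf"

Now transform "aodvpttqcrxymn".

ymnaodvpttqcrx

The transformation: move the last 3 characters to the front (rotate right by 3).
"aodvpttqcrxymn" → "ymnaodvpttqcrx".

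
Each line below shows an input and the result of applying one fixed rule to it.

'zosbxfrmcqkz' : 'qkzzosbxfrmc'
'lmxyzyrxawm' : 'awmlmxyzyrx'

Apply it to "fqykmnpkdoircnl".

cnlfqykmnpkdoir

The rule is to move the last 3 characters to the front (rotate right by 3).
Doing the same to "fqykmnpkdoircnl": "cnlfqykmnpkdoir".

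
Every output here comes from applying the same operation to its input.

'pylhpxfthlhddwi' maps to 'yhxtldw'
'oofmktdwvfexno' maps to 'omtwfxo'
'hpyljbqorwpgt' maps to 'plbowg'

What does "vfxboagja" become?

Each output is the input with this applied: keep every other character starting from the second (positions 2nd, 4th, 6th, ...).
On "vfxboagja" that produces "fbaj".

fbaj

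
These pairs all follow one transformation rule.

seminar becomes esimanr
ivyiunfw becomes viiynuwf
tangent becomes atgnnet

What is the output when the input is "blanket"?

lbnaekt

The pattern: swap each adjacent pair of characters (1↔2, 3↔4, ...).
Applying that to "blanket" gives "lbnaekt".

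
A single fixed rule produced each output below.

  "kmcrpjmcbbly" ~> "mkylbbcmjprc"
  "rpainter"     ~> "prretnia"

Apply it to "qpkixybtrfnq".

What's happening: reverse the string, then move the last 2 characters to the front (rotate right by 2).
Applying that to "qpkixybtrfnq" gives "pqqnfrtbyxik".

pqqnfrtbyxik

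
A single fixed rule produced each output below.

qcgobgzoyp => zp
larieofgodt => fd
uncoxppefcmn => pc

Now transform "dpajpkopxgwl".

The pattern: keep one character in every 3, starting at position 1 (positions 1st, 4th, 7th, ...), then delete the first 2 characters.
Working it through for "dpajpkopxgwl": intermediate "djog", final "og".

og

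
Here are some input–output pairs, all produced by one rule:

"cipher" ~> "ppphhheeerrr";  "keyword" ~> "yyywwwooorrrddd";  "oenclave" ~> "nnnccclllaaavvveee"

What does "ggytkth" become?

yyytttkkkttthhh

The pattern: delete the first 2 characters, then repeat every character 3 times.
Applying both steps to "ggytkth": "ytkth", then "yyytttkkkttthhh".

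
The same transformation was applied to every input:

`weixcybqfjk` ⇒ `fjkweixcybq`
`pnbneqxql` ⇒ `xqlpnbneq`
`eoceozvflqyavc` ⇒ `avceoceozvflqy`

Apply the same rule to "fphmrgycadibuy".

What's happening: move the last 3 characters to the front (rotate right by 3).
For "fphmrgycadibuy" the result is "buyfphmrgycadi".

buyfphmrgycadi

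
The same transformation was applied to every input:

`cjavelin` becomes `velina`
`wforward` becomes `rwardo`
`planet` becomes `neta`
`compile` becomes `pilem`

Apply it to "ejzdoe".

doez

The transformation: delete the first 2 characters, then move the first character to the end.
Applying both steps to "ejzdoe": "zdoe", then "doez".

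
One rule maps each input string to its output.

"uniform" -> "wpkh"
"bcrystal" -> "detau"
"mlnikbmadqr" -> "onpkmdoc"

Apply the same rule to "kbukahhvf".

mdwmcj

The transformation: delete the last 3 characters, then shift every letter 2 places forward in the alphabet (wrapping around).
Starting from "kbukahhvf": after the first operation, "kbukah"; after the second, "mdwmcj".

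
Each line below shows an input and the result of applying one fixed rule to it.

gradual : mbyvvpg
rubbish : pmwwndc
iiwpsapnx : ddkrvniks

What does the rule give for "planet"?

The transformation: shift every letter 5 places backward in the alphabet (wrapping around), then swap each adjacent pair of characters (1↔2, 3↔4, ...).
Working it through for "planet": intermediate "kgvizo", final "gkivoz".

gkivoz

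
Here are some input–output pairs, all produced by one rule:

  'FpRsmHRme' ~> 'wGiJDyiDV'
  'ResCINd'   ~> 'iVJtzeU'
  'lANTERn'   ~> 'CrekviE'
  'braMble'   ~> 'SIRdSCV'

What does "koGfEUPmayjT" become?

What's happening: shift every letter 9 places backward in the alphabet (wrapping around), then flip the case of every letter.
Working it through for "koGfEUPmayjT": intermediate "bfXwVLGdrpaK", final "BFxWvlgDRPAk".

BFxWvlgDRPAk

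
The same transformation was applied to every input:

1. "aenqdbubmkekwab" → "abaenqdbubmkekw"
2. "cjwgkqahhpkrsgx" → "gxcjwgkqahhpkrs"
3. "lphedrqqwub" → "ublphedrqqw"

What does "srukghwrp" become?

What's happening: move the last 2 characters to the front (rotate right by 2).
"srukghwrp" → "rpsrukghw".

rpsrukghw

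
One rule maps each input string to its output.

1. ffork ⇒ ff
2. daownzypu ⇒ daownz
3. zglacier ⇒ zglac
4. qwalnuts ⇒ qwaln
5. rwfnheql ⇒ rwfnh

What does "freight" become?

frei

The transformation: delete the last 3 characters.
Doing the same to "freight": "frei".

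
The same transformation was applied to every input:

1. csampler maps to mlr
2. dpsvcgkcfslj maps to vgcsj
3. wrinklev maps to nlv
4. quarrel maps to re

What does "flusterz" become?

sez

Each output is the input with this applied: keep every other character starting from the second (positions 2nd, 4th, 6th, ...), then delete the first character.
"flusterz" → "lsez" → "sez".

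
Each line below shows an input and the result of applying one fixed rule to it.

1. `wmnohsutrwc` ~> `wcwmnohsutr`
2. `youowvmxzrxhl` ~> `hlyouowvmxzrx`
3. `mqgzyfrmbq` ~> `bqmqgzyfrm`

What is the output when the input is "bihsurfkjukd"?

Rule — move the last 2 characters to the front (rotate right by 2).
"bihsurfkjukd" → "kdbihsurfkju".

kdbihsurfkju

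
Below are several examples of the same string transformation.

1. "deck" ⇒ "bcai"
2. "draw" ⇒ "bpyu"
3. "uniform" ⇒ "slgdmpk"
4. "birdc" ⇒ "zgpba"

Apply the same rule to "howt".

What's happening: shift every letter 2 places backward in the alphabet (wrapping around).
For "howt" the result is "fmur".

fmur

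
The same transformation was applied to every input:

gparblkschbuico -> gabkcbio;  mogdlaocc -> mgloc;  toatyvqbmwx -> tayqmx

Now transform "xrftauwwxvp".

xfawxp

Rule — keep every other character starting from the first (positions 1st, 3rd, 5th, ...).
Doing the same to "xrftauwwxvp": "xfawxp".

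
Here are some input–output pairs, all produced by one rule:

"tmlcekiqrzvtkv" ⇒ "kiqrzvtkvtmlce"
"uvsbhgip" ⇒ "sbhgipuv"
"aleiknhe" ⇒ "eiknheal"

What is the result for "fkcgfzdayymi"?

fzdayymifkcg

The transformation: swap the front and back halves of the string, then move the last 2 characters to the front (rotate right by 2).
Starting from "fkcgfzdayymi": after the first operation, "dayymifkcgfz"; after the second, "fzdayymifkcg".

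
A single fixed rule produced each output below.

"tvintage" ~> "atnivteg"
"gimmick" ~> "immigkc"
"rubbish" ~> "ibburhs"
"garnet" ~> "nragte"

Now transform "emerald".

aremedl

In each case the input is transformed by: move the last 2 characters to the front (rotate right by 2), then reverse the string.
So "emerald" becomes "aremedl".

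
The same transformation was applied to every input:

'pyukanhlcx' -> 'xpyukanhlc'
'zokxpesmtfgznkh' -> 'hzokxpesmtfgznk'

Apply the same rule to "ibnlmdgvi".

Rule — move the last character to the front.
Applying that to "ibnlmdgvi" gives "iibnlmdgv".

iibnlmdgv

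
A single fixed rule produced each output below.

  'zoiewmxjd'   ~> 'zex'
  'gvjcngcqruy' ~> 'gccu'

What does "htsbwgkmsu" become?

hbku

The transformation: keep one character in every 3, starting at position 1 (positions 1st, 4th, 7th, ...).
For "htsbwgkmsu" the result is "hbku".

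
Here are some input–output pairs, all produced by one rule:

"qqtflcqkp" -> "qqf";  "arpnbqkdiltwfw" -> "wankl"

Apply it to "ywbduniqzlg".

zydi

The pattern: move the last 3 characters to the front (rotate right by 3), then keep one character in every 3, starting at position 1 (positions 1st, 4th, 7th, ...).
For "ywbduniqzlg" the result is "zydi".
(Check on "qqtflcqkp": → "qkpqqtflc" → "qqf" ✓)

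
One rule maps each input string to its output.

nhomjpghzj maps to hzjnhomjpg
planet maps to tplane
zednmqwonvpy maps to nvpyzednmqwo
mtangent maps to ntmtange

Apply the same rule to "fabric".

Rule — move the first 2 characters to the end (rotate left by 2), then swap the front and back halves of the string.
Applying that to "fabric" gives "cfabri".

cfabri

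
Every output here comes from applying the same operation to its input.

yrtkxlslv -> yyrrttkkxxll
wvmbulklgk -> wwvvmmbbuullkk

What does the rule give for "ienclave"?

iieennccll

What's happening: delete the last 3 characters, then double every character.
Starting from "ienclave": after the first operation, "iencl"; after the second, "iieennccll".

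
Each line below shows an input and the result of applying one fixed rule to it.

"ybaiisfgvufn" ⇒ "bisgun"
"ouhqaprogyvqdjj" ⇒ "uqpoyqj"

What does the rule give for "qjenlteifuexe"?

jntiux

The pattern: keep every other character starting from the second (positions 2nd, 4th, 6th, ...).
For "qjenlteifuexe" the result is "jntiux".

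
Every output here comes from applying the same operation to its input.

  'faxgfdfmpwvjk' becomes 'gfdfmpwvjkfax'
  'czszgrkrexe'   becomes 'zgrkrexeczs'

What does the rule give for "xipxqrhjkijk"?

xqrhjkijkxip

The transformation: move the first 3 characters to the end (rotate left by 3).
For "xipxqrhjkijk" the result is "xqrhjkijkxip".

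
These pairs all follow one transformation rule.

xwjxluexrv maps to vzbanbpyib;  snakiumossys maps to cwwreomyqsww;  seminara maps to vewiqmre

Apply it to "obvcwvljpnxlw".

pasfzgazpntrb

The pattern: move the last 2 characters to the front (rotate right by 2), then shift every letter 4 places forward in the alphabet (wrapping around).
Applying both steps to "obvcwvljpnxlw": "lwobvcwvljpnx", then "pasfzgazpntrb".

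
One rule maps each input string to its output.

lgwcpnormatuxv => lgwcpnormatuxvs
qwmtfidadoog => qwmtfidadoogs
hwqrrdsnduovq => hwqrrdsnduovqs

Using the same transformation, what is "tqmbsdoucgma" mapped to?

The pattern: append "s".
On "tqmbsdoucgma" that produces "tqmbsdoucgmas".

tqmbsdoucgmas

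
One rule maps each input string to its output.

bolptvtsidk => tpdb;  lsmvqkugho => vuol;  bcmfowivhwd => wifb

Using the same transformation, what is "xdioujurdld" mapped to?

xuol

The rule is to keep one character in every 3, starting at position 1 (positions 1st, 4th, 7th, ...), then sort the characters into reverse alphabetical order.
On "xdioujurdld" that produces "xuol".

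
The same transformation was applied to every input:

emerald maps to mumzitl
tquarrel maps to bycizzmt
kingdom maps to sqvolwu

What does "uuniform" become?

Looking at the pairs, the operation is to shift every letter 8 places forward in the alphabet (wrapping around).
On "uuniform" that produces "ccvqnwzu".

ccvqnwzu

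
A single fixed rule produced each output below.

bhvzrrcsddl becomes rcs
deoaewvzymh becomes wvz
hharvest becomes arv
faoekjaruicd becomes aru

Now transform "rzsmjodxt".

mjo

The transformation: delete the last 3 characters, then keep only the last 3 characters.
Working it through for "rzsmjodxt": intermediate "rzsmjo", final "mjo".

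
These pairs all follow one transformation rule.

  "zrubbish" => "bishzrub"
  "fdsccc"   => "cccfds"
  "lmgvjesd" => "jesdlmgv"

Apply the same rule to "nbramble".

Looking at the pairs, the operation is to swap the front and back halves of the string.
Doing the same to "nbramble": "mblenbra".

mblenbra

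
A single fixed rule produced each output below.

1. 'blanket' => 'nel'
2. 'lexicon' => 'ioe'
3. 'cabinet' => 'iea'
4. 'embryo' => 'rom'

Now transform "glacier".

cel

Each output is the input with this applied: keep every other character starting from the second (positions 2nd, 4th, 6th, ...), then move the first character to the end.
Applying both steps to "glacier": "lce", then "cel".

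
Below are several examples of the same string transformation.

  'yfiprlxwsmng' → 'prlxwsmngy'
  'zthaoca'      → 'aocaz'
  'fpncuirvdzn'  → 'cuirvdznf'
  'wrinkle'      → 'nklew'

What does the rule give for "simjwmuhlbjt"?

Each output is the input with this applied: move the first 3 characters to the end (rotate left by 3), then delete the last 2 characters.
Working it through for "simjwmuhlbjt": intermediate "jwmuhlbjtsim", final "jwmuhlbjts".
(Check on "fpncuirvdzn": → "cuirvdznfpn" → "cuirvdznf" ✓)

jwmuhlbjts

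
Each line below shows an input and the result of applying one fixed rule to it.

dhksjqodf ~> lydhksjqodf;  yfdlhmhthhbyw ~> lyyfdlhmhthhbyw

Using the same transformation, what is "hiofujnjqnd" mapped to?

What's happening: prepend "ly".
Doing the same to "hiofujnjqnd": "lyhiofujnjqnd".

lyhiofujnjqnd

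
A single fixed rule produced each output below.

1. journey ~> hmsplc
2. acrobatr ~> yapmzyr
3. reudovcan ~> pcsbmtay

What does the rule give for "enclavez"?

Rule — shift every letter 2 places backward in the alphabet (wrapping around), then delete the last character.
"enclavez" → "clajytcx" → "clajytc".

clajytc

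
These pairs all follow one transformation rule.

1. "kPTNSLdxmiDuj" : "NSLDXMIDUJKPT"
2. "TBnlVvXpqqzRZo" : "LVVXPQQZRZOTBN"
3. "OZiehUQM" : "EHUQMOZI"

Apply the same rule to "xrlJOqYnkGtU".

JOQYNKGTUXRL

What's happening: move the first 3 characters to the end (rotate left by 3), then convert every letter to uppercase.
Starting from "xrlJOqYnkGtU": after the first operation, "JOqYnkGtUxrl"; after the second, "JOQYNKGTUXRL".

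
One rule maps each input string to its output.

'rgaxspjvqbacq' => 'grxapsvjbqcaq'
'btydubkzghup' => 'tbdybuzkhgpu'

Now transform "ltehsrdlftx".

The pattern: swap each adjacent pair of characters (1↔2, 3↔4, ...).
So "ltehsrdlftx" becomes "tlhersldtfx".

tlhersldtfx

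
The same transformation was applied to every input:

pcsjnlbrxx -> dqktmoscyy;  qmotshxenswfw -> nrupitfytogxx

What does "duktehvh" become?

veulifiw

Rule — swap each adjacent pair of characters (1↔2, 3↔4, ...), then shift every letter 1 place forward in the alphabet (wrapping around).
On "duktehvh": the first step gives "udtkhehv", and the second then gives "veulifiw".
(Check on "qmotshxenswfw": → "mqtohsexsnfww" → "nrupitfytogxx" ✓)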